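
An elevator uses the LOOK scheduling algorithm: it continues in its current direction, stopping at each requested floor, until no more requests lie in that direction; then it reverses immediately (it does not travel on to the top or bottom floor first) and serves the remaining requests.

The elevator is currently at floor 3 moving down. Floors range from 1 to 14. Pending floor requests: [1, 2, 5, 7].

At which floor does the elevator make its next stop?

Answer: 2

Derivation:
Current floor: 3, direction: down
Requests above: [5, 7]
Requests below: [1, 2]
Moving down and requests lie below → nearest below is max([1, 2]) = 2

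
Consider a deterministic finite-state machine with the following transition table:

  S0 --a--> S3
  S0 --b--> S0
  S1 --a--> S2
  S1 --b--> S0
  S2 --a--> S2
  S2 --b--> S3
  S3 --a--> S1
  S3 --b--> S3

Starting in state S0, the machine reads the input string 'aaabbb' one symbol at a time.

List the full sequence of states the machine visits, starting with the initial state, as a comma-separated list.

Answer: S0, S3, S1, S2, S3, S3, S3

Derivation:
Start: S0
  read 'a': S0 --a--> S3
  read 'a': S3 --a--> S1
  read 'a': S1 --a--> S2
  read 'b': S2 --b--> S3
  read 'b': S3 --b--> S3
  read 'b': S3 --b--> S3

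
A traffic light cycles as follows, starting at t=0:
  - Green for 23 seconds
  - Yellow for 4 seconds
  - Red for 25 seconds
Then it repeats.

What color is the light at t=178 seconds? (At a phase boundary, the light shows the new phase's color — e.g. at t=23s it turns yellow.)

Cycle length = 23 + 4 + 25 = 52s
t = 178, phase_t = 178 mod 52 = 22
22 < 23 (green end) → GREEN

Answer: green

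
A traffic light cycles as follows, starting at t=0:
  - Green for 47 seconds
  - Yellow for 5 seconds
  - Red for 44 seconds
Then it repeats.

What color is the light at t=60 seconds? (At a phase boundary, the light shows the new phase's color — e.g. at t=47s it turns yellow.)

Cycle length = 47 + 5 + 44 = 96s
t = 60, phase_t = 60 mod 96 = 60
60 >= 52 → RED

Answer: red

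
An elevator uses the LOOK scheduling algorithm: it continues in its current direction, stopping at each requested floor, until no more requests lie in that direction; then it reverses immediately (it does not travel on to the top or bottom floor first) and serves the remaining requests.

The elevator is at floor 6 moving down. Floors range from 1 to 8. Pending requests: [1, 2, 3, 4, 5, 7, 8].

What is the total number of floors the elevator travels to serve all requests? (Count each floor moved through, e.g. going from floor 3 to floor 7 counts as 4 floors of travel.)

Start at floor 6 moving down, LOOK stop order: [5, 4, 3, 2, 1, 7, 8]
  6 → 5: |5-6| = 1, total = 1
  5 → 4: |4-5| = 1, total = 2
  4 → 3: |3-4| = 1, total = 3
  3 → 2: |2-3| = 1, total = 4
  2 → 1: |1-2| = 1, total = 5
  1 → 7: |7-1| = 6, total = 11
  7 → 8: |8-7| = 1, total = 12

Answer: 12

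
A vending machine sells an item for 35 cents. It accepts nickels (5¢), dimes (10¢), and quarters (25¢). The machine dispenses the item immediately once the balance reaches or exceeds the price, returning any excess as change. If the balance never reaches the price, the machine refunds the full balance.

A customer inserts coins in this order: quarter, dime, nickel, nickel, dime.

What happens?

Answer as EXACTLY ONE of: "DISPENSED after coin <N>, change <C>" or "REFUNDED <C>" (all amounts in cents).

Price: 35¢
Coin 1 (quarter, 25¢): balance = 25¢
Coin 2 (dime, 10¢): balance = 35¢
  → balance >= price → DISPENSE, change = 35 - 35 = 0¢

Answer: DISPENSED after coin 2, change 0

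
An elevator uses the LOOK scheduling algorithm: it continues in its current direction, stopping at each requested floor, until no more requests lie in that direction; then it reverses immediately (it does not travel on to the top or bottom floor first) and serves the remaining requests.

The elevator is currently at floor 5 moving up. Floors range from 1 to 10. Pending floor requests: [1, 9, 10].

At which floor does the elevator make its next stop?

Current floor: 5, direction: up
Requests above: [9, 10]
Requests below: [1]
Moving up and requests lie above → nearest above is min([9, 10]) = 9

Answer: 9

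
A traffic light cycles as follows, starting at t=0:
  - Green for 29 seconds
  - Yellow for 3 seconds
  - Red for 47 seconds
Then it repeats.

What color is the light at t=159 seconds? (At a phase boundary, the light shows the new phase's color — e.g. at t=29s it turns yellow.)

Cycle length = 29 + 3 + 47 = 79s
t = 159, phase_t = 159 mod 79 = 1
1 < 29 (green end) → GREEN

Answer: green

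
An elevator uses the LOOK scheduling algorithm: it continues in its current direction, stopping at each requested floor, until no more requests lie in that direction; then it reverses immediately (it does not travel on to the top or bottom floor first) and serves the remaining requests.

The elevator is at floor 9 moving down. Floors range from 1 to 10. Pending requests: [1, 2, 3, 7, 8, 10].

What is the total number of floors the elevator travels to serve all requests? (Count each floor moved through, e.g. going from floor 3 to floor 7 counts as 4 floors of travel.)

Start at floor 9 moving down, LOOK stop order: [8, 7, 3, 2, 1, 10]
  9 → 8: |8-9| = 1, total = 1
  8 → 7: |7-8| = 1, total = 2
  7 → 3: |3-7| = 4, total = 6
  3 → 2: |2-3| = 1, total = 7
  2 → 1: |1-2| = 1, total = 8
  1 → 10: |10-1| = 9, total = 17

Answer: 17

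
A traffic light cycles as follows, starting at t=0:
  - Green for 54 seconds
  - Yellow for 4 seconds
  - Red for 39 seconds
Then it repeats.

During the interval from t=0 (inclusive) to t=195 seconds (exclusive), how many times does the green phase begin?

Answer: 3

Derivation:
Cycle = 54+4+39 = 97s
green phase starts at t = k*97 + 0 for k=0,1,2,...
Need k*97+0 < 195 → k < 2.010
k ∈ {0, ..., 2} → 3 starts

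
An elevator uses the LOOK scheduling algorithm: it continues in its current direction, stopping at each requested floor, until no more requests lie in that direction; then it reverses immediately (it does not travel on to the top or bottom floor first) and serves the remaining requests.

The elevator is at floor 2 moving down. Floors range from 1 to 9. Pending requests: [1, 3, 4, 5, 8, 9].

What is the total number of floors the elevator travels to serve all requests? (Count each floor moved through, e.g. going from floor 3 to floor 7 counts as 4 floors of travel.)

Start at floor 2 moving down, LOOK stop order: [1, 3, 4, 5, 8, 9]
  2 → 1: |1-2| = 1, total = 1
  1 → 3: |3-1| = 2, total = 3
  3 → 4: |4-3| = 1, total = 4
  4 → 5: |5-4| = 1, total = 5
  5 → 8: |8-5| = 3, total = 8
  8 → 9: |9-8| = 1, total = 9

Answer: 9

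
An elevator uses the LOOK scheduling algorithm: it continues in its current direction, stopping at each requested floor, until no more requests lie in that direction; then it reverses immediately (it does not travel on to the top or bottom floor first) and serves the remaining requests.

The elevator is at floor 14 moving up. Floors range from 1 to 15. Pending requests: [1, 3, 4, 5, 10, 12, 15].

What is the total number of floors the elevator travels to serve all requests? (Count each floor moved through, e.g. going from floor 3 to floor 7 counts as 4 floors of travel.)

Answer: 15

Derivation:
Start at floor 14 moving up, LOOK stop order: [15, 12, 10, 5, 4, 3, 1]
  14 → 15: |15-14| = 1, total = 1
  15 → 12: |12-15| = 3, total = 4
  12 → 10: |10-12| = 2, total = 6
  10 → 5: |5-10| = 5, total = 11
  5 → 4: |4-5| = 1, total = 12
  4 → 3: |3-4| = 1, total = 13
  3 → 1: |1-3| = 2, total = 15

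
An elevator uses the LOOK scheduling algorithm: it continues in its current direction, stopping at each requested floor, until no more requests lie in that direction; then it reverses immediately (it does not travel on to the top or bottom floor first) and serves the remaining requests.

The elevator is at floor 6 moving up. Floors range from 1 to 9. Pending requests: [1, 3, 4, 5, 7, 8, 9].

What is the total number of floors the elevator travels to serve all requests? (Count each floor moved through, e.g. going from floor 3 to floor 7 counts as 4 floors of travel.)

Answer: 11

Derivation:
Start at floor 6 moving up, LOOK stop order: [7, 8, 9, 5, 4, 3, 1]
  6 → 7: |7-6| = 1, total = 1
  7 → 8: |8-7| = 1, total = 2
  8 → 9: |9-8| = 1, total = 3
  9 → 5: |5-9| = 4, total = 7
  5 → 4: |4-5| = 1, total = 8
  4 → 3: |3-4| = 1, total = 9
  3 → 1: |1-3| = 2, total = 11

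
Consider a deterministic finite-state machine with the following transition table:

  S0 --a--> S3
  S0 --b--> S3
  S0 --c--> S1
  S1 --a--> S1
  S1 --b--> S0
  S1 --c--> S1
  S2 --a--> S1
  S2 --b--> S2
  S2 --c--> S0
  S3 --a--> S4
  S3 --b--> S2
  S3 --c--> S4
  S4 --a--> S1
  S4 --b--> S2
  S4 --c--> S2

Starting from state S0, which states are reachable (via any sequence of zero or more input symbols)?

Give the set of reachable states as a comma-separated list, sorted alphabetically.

BFS from S0:
  visit S0: S0--a-->S3 (new), S0--b-->S3 (seen), S0--c-->S1 (new)
  visit S3: S3--a-->S4 (new), S3--b-->S2 (new), S3--c-->S4 (seen)
  visit S1: S1--a-->S1 (seen), S1--b-->S0 (seen), S1--c-->S1 (seen)
  visit S4: S4--a-->S1 (seen), S4--b-->S2 (seen), S4--c-->S2 (seen)
  visit S2: S2--a-->S1 (seen), S2--b-->S2 (seen), S2--c-->S0 (seen)

Answer: S0, S1, S2, S3, S4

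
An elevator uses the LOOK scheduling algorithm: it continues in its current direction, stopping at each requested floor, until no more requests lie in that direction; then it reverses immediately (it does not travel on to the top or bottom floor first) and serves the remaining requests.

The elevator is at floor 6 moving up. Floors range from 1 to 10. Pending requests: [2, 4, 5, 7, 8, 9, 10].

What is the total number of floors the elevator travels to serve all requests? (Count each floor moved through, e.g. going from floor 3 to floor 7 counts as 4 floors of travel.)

Answer: 12

Derivation:
Start at floor 6 moving up, LOOK stop order: [7, 8, 9, 10, 5, 4, 2]
  6 → 7: |7-6| = 1, total = 1
  7 → 8: |8-7| = 1, total = 2
  8 → 9: |9-8| = 1, total = 3
  9 → 10: |10-9| = 1, total = 4
  10 → 5: |5-10| = 5, total = 9
  5 → 4: |4-5| = 1, total = 10
  4 → 2: |2-4| = 2, total = 12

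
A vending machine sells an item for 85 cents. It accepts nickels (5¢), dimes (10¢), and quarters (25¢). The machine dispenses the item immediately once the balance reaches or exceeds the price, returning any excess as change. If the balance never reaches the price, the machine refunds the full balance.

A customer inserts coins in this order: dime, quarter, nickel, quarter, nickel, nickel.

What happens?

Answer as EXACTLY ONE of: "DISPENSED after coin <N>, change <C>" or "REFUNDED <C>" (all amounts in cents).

Price: 85¢
Coin 1 (dime, 10¢): balance = 10¢
Coin 2 (quarter, 25¢): balance = 35¢
Coin 3 (nickel, 5¢): balance = 40¢
Coin 4 (quarter, 25¢): balance = 65¢
Coin 5 (nickel, 5¢): balance = 70¢
Coin 6 (nickel, 5¢): balance = 75¢
All coins inserted, balance 75¢ < price 85¢ → REFUND 75¢

Answer: REFUNDED 75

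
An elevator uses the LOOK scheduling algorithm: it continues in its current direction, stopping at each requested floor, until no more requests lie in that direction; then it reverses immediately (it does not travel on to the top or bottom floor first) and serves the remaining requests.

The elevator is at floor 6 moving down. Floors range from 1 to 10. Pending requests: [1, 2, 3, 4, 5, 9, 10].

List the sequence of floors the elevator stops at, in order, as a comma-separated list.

Current: 6, moving DOWN
Serve below first (descending): [5, 4, 3, 2, 1]
Then reverse, serve above (ascending): [9, 10]

Answer: 5, 4, 3, 2, 1, 9, 10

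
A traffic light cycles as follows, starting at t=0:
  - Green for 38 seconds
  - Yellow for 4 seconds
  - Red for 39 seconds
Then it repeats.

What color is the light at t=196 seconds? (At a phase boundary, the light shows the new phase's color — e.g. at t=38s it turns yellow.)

Cycle length = 38 + 4 + 39 = 81s
t = 196, phase_t = 196 mod 81 = 34
34 < 38 (green end) → GREEN

Answer: green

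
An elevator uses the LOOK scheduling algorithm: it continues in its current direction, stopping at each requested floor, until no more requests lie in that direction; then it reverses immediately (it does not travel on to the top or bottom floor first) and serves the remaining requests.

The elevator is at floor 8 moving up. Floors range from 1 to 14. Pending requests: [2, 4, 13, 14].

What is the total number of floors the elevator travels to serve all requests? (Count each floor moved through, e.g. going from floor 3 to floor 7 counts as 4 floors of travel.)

Start at floor 8 moving up, LOOK stop order: [13, 14, 4, 2]
  8 → 13: |13-8| = 5, total = 5
  13 → 14: |14-13| = 1, total = 6
  14 → 4: |4-14| = 10, total = 16
  4 → 2: |2-4| = 2, total = 18

Answer: 18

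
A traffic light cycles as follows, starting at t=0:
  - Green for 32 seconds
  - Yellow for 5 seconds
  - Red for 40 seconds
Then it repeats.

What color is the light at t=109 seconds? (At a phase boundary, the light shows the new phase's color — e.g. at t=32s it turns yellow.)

Answer: yellow

Derivation:
Cycle length = 32 + 5 + 40 = 77s
t = 109, phase_t = 109 mod 77 = 32
32 <= 32 < 37 (yellow end) → YELLOW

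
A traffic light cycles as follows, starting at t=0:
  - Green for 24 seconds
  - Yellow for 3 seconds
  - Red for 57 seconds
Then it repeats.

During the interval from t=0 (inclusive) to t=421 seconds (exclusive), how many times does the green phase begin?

Cycle = 24+3+57 = 84s
green phase starts at t = k*84 + 0 for k=0,1,2,...
Need k*84+0 < 421 → k < 5.012
k ∈ {0, ..., 5} → 6 starts

Answer: 6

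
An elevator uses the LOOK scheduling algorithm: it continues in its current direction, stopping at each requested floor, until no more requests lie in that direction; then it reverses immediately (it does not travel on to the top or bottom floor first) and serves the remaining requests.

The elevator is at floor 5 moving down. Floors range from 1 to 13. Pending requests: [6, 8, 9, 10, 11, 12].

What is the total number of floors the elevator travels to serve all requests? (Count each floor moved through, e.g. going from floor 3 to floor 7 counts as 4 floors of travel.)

Start at floor 5 moving down, LOOK stop order: [6, 8, 9, 10, 11, 12]
  5 → 6: |6-5| = 1, total = 1
  6 → 8: |8-6| = 2, total = 3
  8 → 9: |9-8| = 1, total = 4
  9 → 10: |10-9| = 1, total = 5
  10 → 11: |11-10| = 1, total = 6
  11 → 12: |12-11| = 1, total = 7

Answer: 7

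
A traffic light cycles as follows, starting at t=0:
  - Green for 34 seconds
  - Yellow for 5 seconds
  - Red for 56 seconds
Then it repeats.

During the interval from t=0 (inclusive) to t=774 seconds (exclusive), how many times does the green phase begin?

Cycle = 34+5+56 = 95s
green phase starts at t = k*95 + 0 for k=0,1,2,...
Need k*95+0 < 774 → k < 8.147
k ∈ {0, ..., 8} → 9 starts

Answer: 9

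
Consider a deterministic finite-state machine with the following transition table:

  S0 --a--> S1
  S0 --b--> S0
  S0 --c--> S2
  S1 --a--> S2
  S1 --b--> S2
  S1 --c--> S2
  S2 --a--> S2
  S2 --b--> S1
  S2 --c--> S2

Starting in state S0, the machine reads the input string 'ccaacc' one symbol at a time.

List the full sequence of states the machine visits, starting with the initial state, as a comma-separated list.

Start: S0
  read 'c': S0 --c--> S2
  read 'c': S2 --c--> S2
  read 'a': S2 --a--> S2
  read 'a': S2 --a--> S2
  read 'c': S2 --c--> S2
  read 'c': S2 --c--> S2

Answer: S0, S2, S2, S2, S2, S2, S2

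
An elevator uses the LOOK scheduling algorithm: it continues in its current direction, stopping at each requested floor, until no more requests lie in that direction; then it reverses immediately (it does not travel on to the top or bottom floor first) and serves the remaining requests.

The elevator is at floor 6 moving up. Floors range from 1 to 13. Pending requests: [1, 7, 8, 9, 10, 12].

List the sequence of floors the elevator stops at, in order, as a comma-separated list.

Current: 6, moving UP
Serve above first (ascending): [7, 8, 9, 10, 12]
Then reverse, serve below (descending): [1]

Answer: 7, 8, 9, 10, 12, 1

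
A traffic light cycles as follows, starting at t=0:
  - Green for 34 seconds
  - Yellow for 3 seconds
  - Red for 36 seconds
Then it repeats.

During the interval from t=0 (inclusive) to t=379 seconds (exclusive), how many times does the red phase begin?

Cycle = 34+3+36 = 73s
red phase starts at t = k*73 + 37 for k=0,1,2,...
Need k*73+37 < 379 → k < 4.685
k ∈ {0, ..., 4} → 5 starts

Answer: 5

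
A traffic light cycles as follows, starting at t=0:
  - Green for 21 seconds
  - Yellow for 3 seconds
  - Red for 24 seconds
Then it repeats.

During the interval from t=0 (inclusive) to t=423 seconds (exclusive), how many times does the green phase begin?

Cycle = 21+3+24 = 48s
green phase starts at t = k*48 + 0 for k=0,1,2,...
Need k*48+0 < 423 → k < 8.812
k ∈ {0, ..., 8} → 9 starts

Answer: 9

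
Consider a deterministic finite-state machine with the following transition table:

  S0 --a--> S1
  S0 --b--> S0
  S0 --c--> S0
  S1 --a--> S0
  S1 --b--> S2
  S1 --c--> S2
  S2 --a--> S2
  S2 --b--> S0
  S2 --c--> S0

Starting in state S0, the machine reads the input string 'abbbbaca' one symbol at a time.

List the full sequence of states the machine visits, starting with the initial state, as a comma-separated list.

Start: S0
  read 'a': S0 --a--> S1
  read 'b': S1 --b--> S2
  read 'b': S2 --b--> S0
  read 'b': S0 --b--> S0
  read 'b': S0 --b--> S0
  read 'a': S0 --a--> S1
  read 'c': S1 --c--> S2
  read 'a': S2 --a--> S2

Answer: S0, S1, S2, S0, S0, S0, S1, S2, S2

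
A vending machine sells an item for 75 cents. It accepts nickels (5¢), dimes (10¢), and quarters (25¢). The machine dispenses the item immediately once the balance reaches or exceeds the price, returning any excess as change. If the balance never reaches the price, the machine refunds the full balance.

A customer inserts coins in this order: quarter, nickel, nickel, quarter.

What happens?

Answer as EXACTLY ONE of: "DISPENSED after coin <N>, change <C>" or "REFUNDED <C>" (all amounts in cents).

Answer: REFUNDED 60

Derivation:
Price: 75¢
Coin 1 (quarter, 25¢): balance = 25¢
Coin 2 (nickel, 5¢): balance = 30¢
Coin 3 (nickel, 5¢): balance = 35¢
Coin 4 (quarter, 25¢): balance = 60¢
All coins inserted, balance 60¢ < price 75¢ → REFUND 60¢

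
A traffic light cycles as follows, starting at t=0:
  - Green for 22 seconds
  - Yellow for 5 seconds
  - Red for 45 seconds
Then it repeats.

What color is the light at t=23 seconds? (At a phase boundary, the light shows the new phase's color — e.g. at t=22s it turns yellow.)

Cycle length = 22 + 5 + 45 = 72s
t = 23, phase_t = 23 mod 72 = 23
22 <= 23 < 27 (yellow end) → YELLOW

Answer: yellow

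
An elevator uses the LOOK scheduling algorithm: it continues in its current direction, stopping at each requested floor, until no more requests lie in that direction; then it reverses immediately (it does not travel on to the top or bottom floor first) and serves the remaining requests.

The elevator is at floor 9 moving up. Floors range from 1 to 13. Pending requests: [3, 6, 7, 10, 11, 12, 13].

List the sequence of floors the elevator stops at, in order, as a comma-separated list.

Answer: 10, 11, 12, 13, 7, 6, 3

Derivation:
Current: 9, moving UP
Serve above first (ascending): [10, 11, 12, 13]
Then reverse, serve below (descending): [7, 6, 3]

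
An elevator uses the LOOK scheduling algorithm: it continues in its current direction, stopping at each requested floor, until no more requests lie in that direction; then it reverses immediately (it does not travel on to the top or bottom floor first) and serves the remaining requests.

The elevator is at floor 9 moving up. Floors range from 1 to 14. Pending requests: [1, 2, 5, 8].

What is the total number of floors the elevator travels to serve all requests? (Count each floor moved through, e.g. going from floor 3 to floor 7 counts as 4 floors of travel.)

Start at floor 9 moving up, LOOK stop order: [8, 5, 2, 1]
  9 → 8: |8-9| = 1, total = 1
  8 → 5: |5-8| = 3, total = 4
  5 → 2: |2-5| = 3, total = 7
  2 → 1: |1-2| = 1, total = 8

Answer: 8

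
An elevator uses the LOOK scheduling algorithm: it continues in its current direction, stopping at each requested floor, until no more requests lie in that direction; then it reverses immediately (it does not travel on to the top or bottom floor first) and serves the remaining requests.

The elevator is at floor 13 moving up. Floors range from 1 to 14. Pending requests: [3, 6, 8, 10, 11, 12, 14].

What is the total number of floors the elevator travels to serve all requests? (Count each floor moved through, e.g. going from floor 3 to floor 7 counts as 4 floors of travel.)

Start at floor 13 moving up, LOOK stop order: [14, 12, 11, 10, 8, 6, 3]
  13 → 14: |14-13| = 1, total = 1
  14 → 12: |12-14| = 2, total = 3
  12 → 11: |11-12| = 1, total = 4
  11 → 10: |10-11| = 1, total = 5
  10 → 8: |8-10| = 2, total = 7
  8 → 6: |6-8| = 2, total = 9
  6 → 3: |3-6| = 3, total = 12

Answer: 12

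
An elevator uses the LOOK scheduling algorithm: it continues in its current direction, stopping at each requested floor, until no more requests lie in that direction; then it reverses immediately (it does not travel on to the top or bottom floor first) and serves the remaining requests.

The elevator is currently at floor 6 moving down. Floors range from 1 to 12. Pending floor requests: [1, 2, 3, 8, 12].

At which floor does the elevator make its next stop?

Current floor: 6, direction: down
Requests above: [8, 12]
Requests below: [1, 2, 3]
Moving down and requests lie below → nearest below is max([1, 2, 3]) = 3

Answer: 3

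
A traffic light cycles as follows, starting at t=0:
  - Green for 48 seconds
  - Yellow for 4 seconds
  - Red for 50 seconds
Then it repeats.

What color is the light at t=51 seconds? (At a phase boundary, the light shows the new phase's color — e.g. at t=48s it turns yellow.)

Answer: yellow

Derivation:
Cycle length = 48 + 4 + 50 = 102s
t = 51, phase_t = 51 mod 102 = 51
48 <= 51 < 52 (yellow end) → YELLOW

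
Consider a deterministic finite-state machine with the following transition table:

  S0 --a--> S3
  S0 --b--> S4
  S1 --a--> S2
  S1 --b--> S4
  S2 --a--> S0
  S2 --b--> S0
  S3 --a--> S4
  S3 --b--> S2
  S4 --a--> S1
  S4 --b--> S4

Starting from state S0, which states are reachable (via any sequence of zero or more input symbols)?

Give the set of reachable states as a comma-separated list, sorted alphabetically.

BFS from S0:
  visit S0: S0--a-->S3 (new), S0--b-->S4 (new)
  visit S3: S3--a-->S4 (seen), S3--b-->S2 (new)
  visit S4: S4--a-->S1 (new), S4--b-->S4 (seen)
  visit S2: S2--a-->S0 (seen), S2--b-->S0 (seen)
  visit S1: S1--a-->S2 (seen), S1--b-->S4 (seen)

Answer: S0, S1, S2, S3, S4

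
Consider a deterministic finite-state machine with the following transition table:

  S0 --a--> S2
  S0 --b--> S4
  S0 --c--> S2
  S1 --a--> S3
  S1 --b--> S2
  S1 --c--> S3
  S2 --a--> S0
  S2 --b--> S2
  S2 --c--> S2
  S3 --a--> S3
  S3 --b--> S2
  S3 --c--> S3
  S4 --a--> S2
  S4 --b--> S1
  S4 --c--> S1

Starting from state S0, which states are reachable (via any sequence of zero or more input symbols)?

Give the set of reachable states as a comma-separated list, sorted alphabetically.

BFS from S0:
  visit S0: S0--a-->S2 (new), S0--b-->S4 (new), S0--c-->S2 (seen)
  visit S2: S2--a-->S0 (seen), S2--b-->S2 (seen), S2--c-->S2 (seen)
  visit S4: S4--a-->S2 (seen), S4--b-->S1 (new), S4--c-->S1 (seen)
  visit S1: S1--a-->S3 (new), S1--b-->S2 (seen), S1--c-->S3 (seen)
  visit S3: S3--a-->S3 (seen), S3--b-->S2 (seen), S3--c-->S3 (seen)

Answer: S0, S1, S2, S3, S4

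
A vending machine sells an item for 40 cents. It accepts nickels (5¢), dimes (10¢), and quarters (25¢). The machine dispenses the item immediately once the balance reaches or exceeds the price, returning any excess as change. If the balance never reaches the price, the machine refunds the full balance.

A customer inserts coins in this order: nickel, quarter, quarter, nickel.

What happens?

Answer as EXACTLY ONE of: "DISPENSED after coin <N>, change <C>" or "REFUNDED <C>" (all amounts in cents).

Answer: DISPENSED after coin 3, change 15

Derivation:
Price: 40¢
Coin 1 (nickel, 5¢): balance = 5¢
Coin 2 (quarter, 25¢): balance = 30¢
Coin 3 (quarter, 25¢): balance = 55¢
  → balance >= price → DISPENSE, change = 55 - 40 = 15¢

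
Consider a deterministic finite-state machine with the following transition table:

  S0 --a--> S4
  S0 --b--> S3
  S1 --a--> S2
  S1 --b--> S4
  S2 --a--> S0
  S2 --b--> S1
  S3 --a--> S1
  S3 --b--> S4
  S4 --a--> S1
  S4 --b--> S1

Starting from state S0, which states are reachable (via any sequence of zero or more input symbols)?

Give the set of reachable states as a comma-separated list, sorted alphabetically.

Answer: S0, S1, S2, S3, S4

Derivation:
BFS from S0:
  visit S0: S0--a-->S4 (new), S0--b-->S3 (new)
  visit S4: S4--a-->S1 (new), S4--b-->S1 (seen)
  visit S3: S3--a-->S1 (seen), S3--b-->S4 (seen)
  visit S1: S1--a-->S2 (new), S1--b-->S4 (seen)
  visit S2: S2--a-->S0 (seen), S2--b-->S1 (seen)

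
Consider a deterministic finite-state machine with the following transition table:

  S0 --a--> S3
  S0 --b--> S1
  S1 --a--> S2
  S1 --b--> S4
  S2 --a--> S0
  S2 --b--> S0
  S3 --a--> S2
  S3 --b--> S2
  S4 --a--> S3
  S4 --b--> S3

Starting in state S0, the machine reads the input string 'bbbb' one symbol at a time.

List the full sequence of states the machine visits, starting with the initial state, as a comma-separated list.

Answer: S0, S1, S4, S3, S2

Derivation:
Start: S0
  read 'b': S0 --b--> S1
  read 'b': S1 --b--> S4
  read 'b': S4 --b--> S3
  read 'b': S3 --b--> S2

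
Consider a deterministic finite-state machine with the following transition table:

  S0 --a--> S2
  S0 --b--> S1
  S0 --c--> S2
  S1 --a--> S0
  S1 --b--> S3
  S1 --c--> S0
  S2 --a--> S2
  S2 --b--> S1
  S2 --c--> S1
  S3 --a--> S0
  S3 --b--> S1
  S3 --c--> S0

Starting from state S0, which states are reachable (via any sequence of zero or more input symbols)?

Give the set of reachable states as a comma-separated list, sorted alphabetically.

BFS from S0:
  visit S0: S0--a-->S2 (new), S0--b-->S1 (new), S0--c-->S2 (seen)
  visit S2: S2--a-->S2 (seen), S2--b-->S1 (seen), S2--c-->S1 (seen)
  visit S1: S1--a-->S0 (seen), S1--b-->S3 (new), S1--c-->S0 (seen)
  visit S3: S3--a-->S0 (seen), S3--b-->S1 (seen), S3--c-->S0 (seen)

Answer: S0, S1, S2, S3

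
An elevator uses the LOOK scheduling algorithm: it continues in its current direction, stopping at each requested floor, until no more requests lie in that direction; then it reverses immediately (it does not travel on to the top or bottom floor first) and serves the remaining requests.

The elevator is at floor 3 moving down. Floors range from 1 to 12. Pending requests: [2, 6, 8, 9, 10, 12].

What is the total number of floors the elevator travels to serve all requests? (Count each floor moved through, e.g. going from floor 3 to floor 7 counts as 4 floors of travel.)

Start at floor 3 moving down, LOOK stop order: [2, 6, 8, 9, 10, 12]
  3 → 2: |2-3| = 1, total = 1
  2 → 6: |6-2| = 4, total = 5
  6 → 8: |8-6| = 2, total = 7
  8 → 9: |9-8| = 1, total = 8
  9 → 10: |10-9| = 1, total = 9
  10 → 12: |12-10| = 2, total = 11

Answer: 11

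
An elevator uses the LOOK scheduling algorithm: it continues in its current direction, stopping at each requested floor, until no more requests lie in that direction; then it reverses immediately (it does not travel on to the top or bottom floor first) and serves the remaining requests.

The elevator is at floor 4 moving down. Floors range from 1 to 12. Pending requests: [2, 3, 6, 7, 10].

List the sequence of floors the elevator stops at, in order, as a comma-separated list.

Current: 4, moving DOWN
Serve below first (descending): [3, 2]
Then reverse, serve above (ascending): [6, 7, 10]

Answer: 3, 2, 6, 7, 10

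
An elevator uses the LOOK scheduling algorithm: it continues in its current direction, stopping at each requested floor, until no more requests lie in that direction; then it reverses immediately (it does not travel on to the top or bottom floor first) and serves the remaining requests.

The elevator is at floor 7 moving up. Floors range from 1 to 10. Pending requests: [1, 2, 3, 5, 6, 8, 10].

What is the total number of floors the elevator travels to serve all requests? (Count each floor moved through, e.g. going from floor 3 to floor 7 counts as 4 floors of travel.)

Answer: 12

Derivation:
Start at floor 7 moving up, LOOK stop order: [8, 10, 6, 5, 3, 2, 1]
  7 → 8: |8-7| = 1, total = 1
  8 → 10: |10-8| = 2, total = 3
  10 → 6: |6-10| = 4, total = 7
  6 → 5: |5-6| = 1, total = 8
  5 → 3: |3-5| = 2, total = 10
  3 → 2: |2-3| = 1, total = 11
  2 → 1: |1-2| = 1, total = 12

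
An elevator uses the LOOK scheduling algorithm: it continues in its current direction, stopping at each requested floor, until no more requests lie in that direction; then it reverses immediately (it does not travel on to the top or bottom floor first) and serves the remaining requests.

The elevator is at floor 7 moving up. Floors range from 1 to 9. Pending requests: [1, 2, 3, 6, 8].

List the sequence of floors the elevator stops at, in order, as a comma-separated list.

Answer: 8, 6, 3, 2, 1

Derivation:
Current: 7, moving UP
Serve above first (ascending): [8]
Then reverse, serve below (descending): [6, 3, 2, 1]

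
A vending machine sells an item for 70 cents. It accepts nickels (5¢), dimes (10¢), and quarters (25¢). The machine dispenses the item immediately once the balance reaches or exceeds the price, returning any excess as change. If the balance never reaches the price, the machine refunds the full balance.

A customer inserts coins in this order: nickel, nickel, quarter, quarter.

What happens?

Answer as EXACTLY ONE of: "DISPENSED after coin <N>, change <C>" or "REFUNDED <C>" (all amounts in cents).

Answer: REFUNDED 60

Derivation:
Price: 70¢
Coin 1 (nickel, 5¢): balance = 5¢
Coin 2 (nickel, 5¢): balance = 10¢
Coin 3 (quarter, 25¢): balance = 35¢
Coin 4 (quarter, 25¢): balance = 60¢
All coins inserted, balance 60¢ < price 70¢ → REFUND 60¢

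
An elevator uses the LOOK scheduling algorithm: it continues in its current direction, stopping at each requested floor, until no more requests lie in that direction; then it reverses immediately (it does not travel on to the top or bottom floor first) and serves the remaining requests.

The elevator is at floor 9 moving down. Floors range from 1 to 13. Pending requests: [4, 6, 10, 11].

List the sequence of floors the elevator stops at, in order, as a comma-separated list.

Answer: 6, 4, 10, 11

Derivation:
Current: 9, moving DOWN
Serve below first (descending): [6, 4]
Then reverse, serve above (ascending): [10, 11]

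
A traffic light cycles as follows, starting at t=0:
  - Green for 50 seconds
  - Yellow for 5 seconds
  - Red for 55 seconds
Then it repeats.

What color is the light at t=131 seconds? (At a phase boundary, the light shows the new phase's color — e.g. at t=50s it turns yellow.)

Answer: green

Derivation:
Cycle length = 50 + 5 + 55 = 110s
t = 131, phase_t = 131 mod 110 = 21
21 < 50 (green end) → GREEN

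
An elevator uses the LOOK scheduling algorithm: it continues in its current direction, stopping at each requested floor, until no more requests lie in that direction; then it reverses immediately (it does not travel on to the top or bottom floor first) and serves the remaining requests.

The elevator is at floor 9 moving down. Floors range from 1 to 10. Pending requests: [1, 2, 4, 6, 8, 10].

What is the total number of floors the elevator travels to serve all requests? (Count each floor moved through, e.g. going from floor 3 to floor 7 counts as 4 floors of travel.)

Start at floor 9 moving down, LOOK stop order: [8, 6, 4, 2, 1, 10]
  9 → 8: |8-9| = 1, total = 1
  8 → 6: |6-8| = 2, total = 3
  6 → 4: |4-6| = 2, total = 5
  4 → 2: |2-4| = 2, total = 7
  2 → 1: |1-2| = 1, total = 8
  1 → 10: |10-1| = 9, total = 17

Answer: 17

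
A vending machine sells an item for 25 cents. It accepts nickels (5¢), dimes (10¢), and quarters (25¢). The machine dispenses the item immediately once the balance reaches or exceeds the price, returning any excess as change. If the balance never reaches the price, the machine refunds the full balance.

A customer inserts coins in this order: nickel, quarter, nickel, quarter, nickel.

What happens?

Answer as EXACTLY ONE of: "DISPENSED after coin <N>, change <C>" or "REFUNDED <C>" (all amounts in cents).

Answer: DISPENSED after coin 2, change 5

Derivation:
Price: 25¢
Coin 1 (nickel, 5¢): balance = 5¢
Coin 2 (quarter, 25¢): balance = 30¢
  → balance >= price → DISPENSE, change = 30 - 25 = 5¢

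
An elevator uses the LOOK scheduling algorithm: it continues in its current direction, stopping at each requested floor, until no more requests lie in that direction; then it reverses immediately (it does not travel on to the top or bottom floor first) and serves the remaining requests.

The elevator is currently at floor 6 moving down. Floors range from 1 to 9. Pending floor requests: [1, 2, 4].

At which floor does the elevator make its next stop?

Answer: 4

Derivation:
Current floor: 6, direction: down
Requests above: []
Requests below: [1, 2, 4]
Moving down and requests lie below → nearest below is max([1, 2, 4]) = 4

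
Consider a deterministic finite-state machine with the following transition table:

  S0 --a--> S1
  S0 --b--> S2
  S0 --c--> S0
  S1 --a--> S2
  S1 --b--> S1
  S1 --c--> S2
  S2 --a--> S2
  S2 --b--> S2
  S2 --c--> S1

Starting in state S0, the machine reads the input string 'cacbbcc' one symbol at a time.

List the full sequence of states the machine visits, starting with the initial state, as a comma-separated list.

Answer: S0, S0, S1, S2, S2, S2, S1, S2

Derivation:
Start: S0
  read 'c': S0 --c--> S0
  read 'a': S0 --a--> S1
  read 'c': S1 --c--> S2
  read 'b': S2 --b--> S2
  read 'b': S2 --b--> S2
  read 'c': S2 --c--> S1
  read 'c': S1 --c--> S2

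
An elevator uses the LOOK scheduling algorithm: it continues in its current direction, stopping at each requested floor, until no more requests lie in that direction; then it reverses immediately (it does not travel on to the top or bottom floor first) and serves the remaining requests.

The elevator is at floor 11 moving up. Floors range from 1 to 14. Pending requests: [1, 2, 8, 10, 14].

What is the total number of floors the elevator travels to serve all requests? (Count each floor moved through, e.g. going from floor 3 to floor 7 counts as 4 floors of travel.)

Start at floor 11 moving up, LOOK stop order: [14, 10, 8, 2, 1]
  11 → 14: |14-11| = 3, total = 3
  14 → 10: |10-14| = 4, total = 7
  10 → 8: |8-10| = 2, total = 9
  8 → 2: |2-8| = 6, total = 15
  2 → 1: |1-2| = 1, total = 16

Answer: 16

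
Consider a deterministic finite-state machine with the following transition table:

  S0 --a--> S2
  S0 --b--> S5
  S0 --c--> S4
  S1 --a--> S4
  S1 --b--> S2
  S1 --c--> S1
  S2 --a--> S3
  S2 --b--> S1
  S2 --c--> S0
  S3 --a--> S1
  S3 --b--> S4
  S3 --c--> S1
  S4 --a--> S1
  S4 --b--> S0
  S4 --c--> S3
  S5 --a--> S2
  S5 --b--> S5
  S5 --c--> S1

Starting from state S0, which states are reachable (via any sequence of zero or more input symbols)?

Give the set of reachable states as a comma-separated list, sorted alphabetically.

Answer: S0, S1, S2, S3, S4, S5

Derivation:
BFS from S0:
  visit S0: S0--a-->S2 (new), S0--b-->S5 (new), S0--c-->S4 (new)
  visit S2: S2--a-->S3 (new), S2--b-->S1 (new), S2--c-->S0 (seen)
  visit S5: S5--a-->S2 (seen), S5--b-->S5 (seen), S5--c-->S1 (seen)
  visit S4: S4--a-->S1 (seen), S4--b-->S0 (seen), S4--c-->S3 (seen)
  visit S3: S3--a-->S1 (seen), S3--b-->S4 (seen), S3--c-->S1 (seen)
  visit S1: S1--a-->S4 (seen), S1--b-->S2 (seen), S1--c-->S1 (seen)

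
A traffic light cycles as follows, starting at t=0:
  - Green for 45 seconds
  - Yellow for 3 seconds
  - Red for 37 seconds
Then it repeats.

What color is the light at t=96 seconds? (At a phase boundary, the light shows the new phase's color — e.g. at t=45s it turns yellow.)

Cycle length = 45 + 3 + 37 = 85s
t = 96, phase_t = 96 mod 85 = 11
11 < 45 (green end) → GREEN

Answer: green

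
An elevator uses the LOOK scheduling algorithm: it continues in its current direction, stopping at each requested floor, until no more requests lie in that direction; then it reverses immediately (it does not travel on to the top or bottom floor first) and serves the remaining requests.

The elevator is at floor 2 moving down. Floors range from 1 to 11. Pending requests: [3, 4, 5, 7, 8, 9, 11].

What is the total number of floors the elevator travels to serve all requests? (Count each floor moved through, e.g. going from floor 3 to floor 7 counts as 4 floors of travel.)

Answer: 9

Derivation:
Start at floor 2 moving down, LOOK stop order: [3, 4, 5, 7, 8, 9, 11]
  2 → 3: |3-2| = 1, total = 1
  3 → 4: |4-3| = 1, total = 2
  4 → 5: |5-4| = 1, total = 3
  5 → 7: |7-5| = 2, total = 5
  7 → 8: |8-7| = 1, total = 6
  8 → 9: |9-8| = 1, total = 7
  9 → 11: |11-9| = 2, total = 9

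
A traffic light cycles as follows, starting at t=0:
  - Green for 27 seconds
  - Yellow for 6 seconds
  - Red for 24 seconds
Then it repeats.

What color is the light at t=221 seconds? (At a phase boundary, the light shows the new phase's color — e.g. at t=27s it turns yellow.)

Cycle length = 27 + 6 + 24 = 57s
t = 221, phase_t = 221 mod 57 = 50
50 >= 33 → RED

Answer: red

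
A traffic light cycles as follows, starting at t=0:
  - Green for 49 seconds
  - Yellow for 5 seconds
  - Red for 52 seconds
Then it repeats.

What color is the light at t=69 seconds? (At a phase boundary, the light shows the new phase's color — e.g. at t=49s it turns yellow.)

Answer: red

Derivation:
Cycle length = 49 + 5 + 52 = 106s
t = 69, phase_t = 69 mod 106 = 69
69 >= 54 → RED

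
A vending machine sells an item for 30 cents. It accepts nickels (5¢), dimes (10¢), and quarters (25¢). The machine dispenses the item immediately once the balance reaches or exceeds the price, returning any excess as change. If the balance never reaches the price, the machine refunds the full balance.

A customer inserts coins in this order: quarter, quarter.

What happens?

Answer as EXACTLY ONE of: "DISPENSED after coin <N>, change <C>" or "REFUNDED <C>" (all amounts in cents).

Answer: DISPENSED after coin 2, change 20

Derivation:
Price: 30¢
Coin 1 (quarter, 25¢): balance = 25¢
Coin 2 (quarter, 25¢): balance = 50¢
  → balance >= price → DISPENSE, change = 50 - 30 = 20¢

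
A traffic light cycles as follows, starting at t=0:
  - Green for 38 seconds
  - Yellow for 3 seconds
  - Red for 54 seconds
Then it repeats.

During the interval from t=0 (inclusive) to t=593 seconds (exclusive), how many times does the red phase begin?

Cycle = 38+3+54 = 95s
red phase starts at t = k*95 + 41 for k=0,1,2,...
Need k*95+41 < 593 → k < 5.811
k ∈ {0, ..., 5} → 6 starts

Answer: 6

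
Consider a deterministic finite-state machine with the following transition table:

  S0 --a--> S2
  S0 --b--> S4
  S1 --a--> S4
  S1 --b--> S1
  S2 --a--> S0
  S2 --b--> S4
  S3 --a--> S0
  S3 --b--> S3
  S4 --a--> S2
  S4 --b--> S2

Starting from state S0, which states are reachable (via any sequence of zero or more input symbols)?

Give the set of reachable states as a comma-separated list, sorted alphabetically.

BFS from S0:
  visit S0: S0--a-->S2 (new), S0--b-->S4 (new)
  visit S2: S2--a-->S0 (seen), S2--b-->S4 (seen)
  visit S4: S4--a-->S2 (seen), S4--b-->S2 (seen)

Answer: S0, S2, S4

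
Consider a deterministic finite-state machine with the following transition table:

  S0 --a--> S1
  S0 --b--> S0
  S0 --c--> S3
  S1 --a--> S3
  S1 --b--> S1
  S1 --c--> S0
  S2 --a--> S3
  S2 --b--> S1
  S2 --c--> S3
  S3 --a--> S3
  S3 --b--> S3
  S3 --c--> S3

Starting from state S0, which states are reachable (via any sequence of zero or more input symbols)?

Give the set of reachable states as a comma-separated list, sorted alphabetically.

BFS from S0:
  visit S0: S0--a-->S1 (new), S0--b-->S0 (seen), S0--c-->S3 (new)
  visit S1: S1--a-->S3 (seen), S1--b-->S1 (seen), S1--c-->S0 (seen)
  visit S3: S3--a-->S3 (seen), S3--b-->S3 (seen), S3--c-->S3 (seen)

Answer: S0, S1, S3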